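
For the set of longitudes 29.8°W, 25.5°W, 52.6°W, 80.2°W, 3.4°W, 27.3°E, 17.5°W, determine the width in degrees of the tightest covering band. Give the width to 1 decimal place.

Sort the longitudes: -80.2°, -52.6°, -29.8°, -25.5°, -17.5°, -3.4°, +27.3°.
Eastward gaps between consecutive values (wrapping around): 27.6°, 22.8°, 4.3°, 8.0°, 14.1°, 30.7°, 252.5°.
Largest gap = 252.5° ⇒ minimal covering band is its complement: 360° − 252.5° = 107.5°.
Band runs from -80.2° eastward to +27.3°.

107.5°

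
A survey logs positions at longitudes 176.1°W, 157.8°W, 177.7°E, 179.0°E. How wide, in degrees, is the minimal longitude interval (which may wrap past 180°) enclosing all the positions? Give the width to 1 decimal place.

Sort the longitudes: -176.1°, -157.8°, +177.7°, +179.0°.
Eastward gaps between consecutive values (wrapping around): 18.3°, 335.5°, 1.3°, 4.9°.
Largest gap = 335.5° ⇒ minimal covering band is its complement: 360° − 335.5° = 24.5°.
Band runs from +177.7° eastward to -157.8°, crossing the antimeridian.

24.5°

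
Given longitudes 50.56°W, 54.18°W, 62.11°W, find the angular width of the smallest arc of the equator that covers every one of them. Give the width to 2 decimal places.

11.55°

Sort the longitudes: -62.11°, -54.18°, -50.56°.
Eastward gaps between consecutive values (wrapping around): 7.93°, 3.62°, 348.45°.
Largest gap = 348.45° ⇒ minimal covering band is its complement: 360° − 348.45° = 11.55°.
Band runs from -62.11° eastward to -50.56°.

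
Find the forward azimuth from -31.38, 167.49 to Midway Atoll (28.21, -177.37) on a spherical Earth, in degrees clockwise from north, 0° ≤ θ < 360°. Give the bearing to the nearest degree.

Δλ = -177.37 − 167.49 = -344.86°; wrapped into (−180°, 180°]: 15.14°.
θ = atan2( sin Δλ · cos φ₂ , cos φ₁ · sin φ₂ − sin φ₁ · cos φ₂ · cos Δλ )
  = atan2(0.23016, 0.84650) = 15.211° → normalised to [0°, 360°): 15.211°.

15°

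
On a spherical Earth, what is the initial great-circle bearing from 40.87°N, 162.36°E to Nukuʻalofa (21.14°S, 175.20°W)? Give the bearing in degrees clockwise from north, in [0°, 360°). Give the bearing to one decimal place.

157.0°

Δλ = -175.20 − 162.36 = -337.56°; wrapped into (−180°, 180°]: 22.44°.
θ = atan2( sin Δλ · cos φ₂ , cos φ₁ · sin φ₂ − sin φ₁ · cos φ₂ · cos Δλ )
  = atan2(0.35603, -0.83682) = 156.952° → normalised to [0°, 360°): 156.952°.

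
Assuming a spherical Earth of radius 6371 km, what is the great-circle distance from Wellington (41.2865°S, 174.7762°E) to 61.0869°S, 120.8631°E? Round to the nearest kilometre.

Δλ = 120.8631 − 174.7762 = -53.9131°.
Δφ = -61.0869 − -41.2865 = -19.8004°.
a = sin²(Δφ/2) + cos φ₁ · cos φ₂ · sin²(Δλ/2) = 0.104216.
c = 2·atan2(√a, √(1−a)) = 0.65743 rad → d = 6371·c ≈ 4188.47 km.

4188 km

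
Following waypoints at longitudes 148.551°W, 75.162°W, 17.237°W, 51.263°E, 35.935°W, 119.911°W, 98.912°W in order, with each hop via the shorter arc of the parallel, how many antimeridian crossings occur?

0

Leg 1: -148.551° → -75.162°, shortest Δλ = 73.389° (east) — does not cross 180°.
Leg 2: -75.162° → -17.237°, shortest Δλ = 57.925° (east) — does not cross 180°.
Leg 3: -17.237° → +51.263°, shortest Δλ = 68.5° (east) — does not cross 180°.
Leg 4: +51.263° → -35.935°, shortest Δλ = -87.198° (west) — does not cross 180°.
Leg 5: -35.935° → -119.911°, shortest Δλ = -83.976° (west) — does not cross 180°.
Leg 6: -119.911° → -98.912°, shortest Δλ = 20.999° (east) — does not cross 180°.
Total crossings: 0.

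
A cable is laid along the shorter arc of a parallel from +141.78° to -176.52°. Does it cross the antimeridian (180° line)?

Naïve |-176.52 − 141.78| = 318.3° > 180°, so the shorter arc goes the other way round — across 180°.
Signed shortest Δλ = ((-176.52 − 141.78 + 180) mod 360) − 180 = 41.7°.
Going east by 41.7° from +141.78° passes through 180° before reaching -176.52°.

Yes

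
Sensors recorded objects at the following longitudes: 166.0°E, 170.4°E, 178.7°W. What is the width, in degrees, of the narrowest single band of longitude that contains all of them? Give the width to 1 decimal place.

Sort the longitudes: -178.7°, +166.0°, +170.4°.
Eastward gaps between consecutive values (wrapping around): 344.7°, 4.4°, 10.9°.
Largest gap = 344.7° ⇒ minimal covering band is its complement: 360° − 344.7° = 15.3°.
Band runs from +166.0° eastward to -178.7°, crossing the antimeridian.

15.3°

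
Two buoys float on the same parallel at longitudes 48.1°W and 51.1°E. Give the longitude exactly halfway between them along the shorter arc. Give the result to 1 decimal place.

1.5°E

Signed shortest Δλ from -48.1° to +51.1° is +99.2°.
Midpoint longitude = -48.1° + (+99.2°)/2 = -48.1° + 49.6° = +1.5°.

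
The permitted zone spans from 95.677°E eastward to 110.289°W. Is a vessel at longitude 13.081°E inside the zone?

No

Band width going east from +95.677° to -110.289°: ((-110.289 − 95.677) mod 360) = 154.034°.
Offset of +13.081° east of the west edge: ((13.081 − 95.677) mod 360) = 277.404°.
277.404° > 154.034° ⇒ outside.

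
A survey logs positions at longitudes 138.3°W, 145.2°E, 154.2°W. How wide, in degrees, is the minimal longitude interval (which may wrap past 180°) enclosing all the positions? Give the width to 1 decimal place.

76.5°

Sort the longitudes: -154.2°, -138.3°, +145.2°.
Eastward gaps between consecutive values (wrapping around): 15.9°, 283.5°, 60.6°.
Largest gap = 283.5° ⇒ minimal covering band is its complement: 360° − 283.5° = 76.5°.
Band runs from +145.2° eastward to -138.3°, crossing the antimeridian.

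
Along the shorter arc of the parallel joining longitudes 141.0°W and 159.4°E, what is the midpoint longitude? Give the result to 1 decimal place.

Signed shortest Δλ from -141.0° to +159.4° is -59.6°.
Midpoint longitude = -141.0° + (-59.6°)/2 = -141.0° − 29.8° = -170.8°.
(The naïve average (-141.0 + +159.4)/2 = 9.2° is on the wrong side of the globe.)

170.8°W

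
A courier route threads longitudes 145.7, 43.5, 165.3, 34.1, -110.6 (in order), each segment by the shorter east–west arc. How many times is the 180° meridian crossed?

0

Leg 1: +145.7° → +43.5°, shortest Δλ = -102.2° (west) — does not cross 180°.
Leg 2: +43.5° → +165.3°, shortest Δλ = 121.8° (east) — does not cross 180°.
Leg 3: +165.3° → +34.1°, shortest Δλ = -131.2° (west) — does not cross 180°.
Leg 4: +34.1° → -110.6°, shortest Δλ = -144.7° (west) — does not cross 180°.
Total crossings: 0.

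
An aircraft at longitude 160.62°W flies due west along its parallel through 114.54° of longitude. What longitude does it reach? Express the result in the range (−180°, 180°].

84.84°E

Start at -160.62°; shift −114.54° → -275.16°.
-275.16° lies outside (−180°, 180°]; add 360° → +84.84°.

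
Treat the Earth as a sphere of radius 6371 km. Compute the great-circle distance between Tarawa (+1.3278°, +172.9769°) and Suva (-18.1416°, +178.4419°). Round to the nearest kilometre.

Δλ = 178.4419 − 172.9769 = 5.4650°.
Δφ = -18.1416 − 1.3278 = -19.4694°.
a = sin²(Δφ/2) + cos φ₁ · cos φ₂ · sin²(Δλ/2) = 0.030749.
c = 2·atan2(√a, √(1−a)) = 0.35253 rad → d = 6371·c ≈ 2245.98 km.

2246 km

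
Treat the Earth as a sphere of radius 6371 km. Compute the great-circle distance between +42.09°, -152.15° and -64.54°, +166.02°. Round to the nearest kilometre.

12405 km

Δλ = 166.02 − -152.15 = 318.17°; wrapped into (−180°, 180°]: -41.83°.
Δφ = -64.54 − 42.09 = -106.63°.
a = sin²(Δφ/2) + cos φ₁ · cos φ₂ · sin²(Δλ/2) = 0.683749.
c = 2·atan2(√a, √(1−a)) = 1.94711 rad → d = 6371·c ≈ 12405.06 km.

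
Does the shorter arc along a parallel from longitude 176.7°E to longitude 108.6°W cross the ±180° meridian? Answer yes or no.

Naïve |-108.6 − 176.7| = 285.3° > 180°, so the shorter arc goes the other way round — across 180°.
Signed shortest Δλ = ((-108.6 − 176.7 + 180) mod 360) − 180 = 74.7°.
Going east by 74.7° from +176.7° passes through 180° before reaching -108.6°.

Yes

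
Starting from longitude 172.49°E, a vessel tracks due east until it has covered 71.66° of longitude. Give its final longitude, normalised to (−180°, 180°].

115.85°W

Start at +172.49°; shift +71.66° → +244.15°.
+244.15° lies outside (−180°, 180°]; subtract 360° → -115.85°.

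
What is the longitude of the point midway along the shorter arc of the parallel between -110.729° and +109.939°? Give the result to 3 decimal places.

+179.605°

Signed shortest Δλ from -110.729° to +109.939° is -139.332°.
Midpoint longitude = -110.729° + (-139.332°)/2 = -110.729° − 69.666° = -180.395°.
Normalise into (−180°, 180°]: +179.605°.
(The naïve average (-110.729 + +109.939)/2 = -0.395° is on the wrong side of the globe.)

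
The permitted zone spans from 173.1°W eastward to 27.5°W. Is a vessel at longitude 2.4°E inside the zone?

Band width going east from -173.1° to -27.5°: ((-27.5 − -173.1) mod 360) = 145.6°.
Offset of +2.4° east of the west edge: ((2.4 − -173.1) mod 360) = 175.5°.
175.5° > 145.6° ⇒ outside.

No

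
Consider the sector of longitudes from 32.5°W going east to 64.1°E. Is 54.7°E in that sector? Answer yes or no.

Band width going east from -32.5° to +64.1°: ((64.1 − -32.5) mod 360) = 96.6°.
Offset of +54.7° east of the west edge: ((54.7 − -32.5) mod 360) = 87.2°.
87.2° ≤ 96.6° ⇒ inside.

Yes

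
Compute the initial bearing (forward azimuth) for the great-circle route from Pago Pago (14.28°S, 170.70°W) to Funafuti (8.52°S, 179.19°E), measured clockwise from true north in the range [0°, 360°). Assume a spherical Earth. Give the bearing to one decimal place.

Δλ = 179.19 − -170.70 = 349.89°; wrapped into (−180°, 180°]: -10.11°.
θ = atan2( sin Δλ · cos φ₂ , cos φ₁ · sin φ₂ − sin φ₁ · cos φ₂ · cos Δλ )
  = atan2(-0.17360, 0.09657) = -60.913° → normalised to [0°, 360°): 299.087°.

299.1°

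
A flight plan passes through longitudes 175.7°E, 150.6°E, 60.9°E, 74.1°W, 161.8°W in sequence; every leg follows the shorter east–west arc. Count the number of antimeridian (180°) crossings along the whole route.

0

Leg 1: +175.7° → +150.6°, shortest Δλ = -25.1° (west) — does not cross 180°.
Leg 2: +150.6° → +60.9°, shortest Δλ = -89.7° (west) — does not cross 180°.
Leg 3: +60.9° → -74.1°, shortest Δλ = -135.0° (west) — does not cross 180°.
Leg 4: -74.1° → -161.8°, shortest Δλ = -87.7° (west) — does not cross 180°.
Total crossings: 0.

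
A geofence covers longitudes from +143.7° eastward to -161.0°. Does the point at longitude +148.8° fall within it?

Band width going east from +143.7° to -161.0°: ((-161.0 − 143.7) mod 360) = 55.3°.
Offset of +148.8° east of the west edge: ((148.8 − 143.7) mod 360) = 5.1°.
5.1° ≤ 55.3° ⇒ inside.

Yes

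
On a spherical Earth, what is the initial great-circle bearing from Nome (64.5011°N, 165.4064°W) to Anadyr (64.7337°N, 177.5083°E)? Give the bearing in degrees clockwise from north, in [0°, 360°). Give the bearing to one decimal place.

Δλ = 177.5083 − -165.4064 = 342.9147°; wrapped into (−180°, 180°]: -17.0853°.
θ = atan2( sin Δλ · cos φ₂ , cos φ₁ · sin φ₂ − sin φ₁ · cos φ₂ · cos Δλ )
  = atan2(-0.12540, 0.02106) = -80.466° → normalised to [0°, 360°): 279.534°.

279.5°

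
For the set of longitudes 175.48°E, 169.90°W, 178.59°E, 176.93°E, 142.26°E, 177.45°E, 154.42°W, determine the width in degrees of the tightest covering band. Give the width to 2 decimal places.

Sort the longitudes: -169.90°, -154.42°, +142.26°, +175.48°, +176.93°, +177.45°, +178.59°.
Eastward gaps between consecutive values (wrapping around): 15.48°, 296.68°, 33.22°, 1.45°, 0.52°, 1.14°, 11.51°.
Largest gap = 296.68° ⇒ minimal covering band is its complement: 360° − 296.68° = 63.32°.
Band runs from +142.26° eastward to -154.42°, crossing the antimeridian.

63.32°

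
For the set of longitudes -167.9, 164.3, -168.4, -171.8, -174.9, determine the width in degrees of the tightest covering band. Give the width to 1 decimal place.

27.8°

Sort the longitudes: -174.9°, -171.8°, -168.4°, -167.9°, +164.3°.
Eastward gaps between consecutive values (wrapping around): 3.1°, 3.4°, 0.5°, 332.2°, 20.8°.
Largest gap = 332.2° ⇒ minimal covering band is its complement: 360° − 332.2° = 27.8°.
Band runs from +164.3° eastward to -167.9°, crossing the antimeridian.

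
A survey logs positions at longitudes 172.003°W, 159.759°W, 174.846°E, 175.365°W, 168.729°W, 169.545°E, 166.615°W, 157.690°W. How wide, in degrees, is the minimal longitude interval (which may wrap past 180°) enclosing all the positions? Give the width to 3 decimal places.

32.765°

Sort the longitudes: -175.365°, -172.003°, -168.729°, -166.615°, -159.759°, -157.690°, +169.545°, +174.846°.
Eastward gaps between consecutive values (wrapping around): 3.362°, 3.274°, 2.114°, 6.856°, 2.069°, 327.235°, 5.301°, 9.789°.
Largest gap = 327.235° ⇒ minimal covering band is its complement: 360° − 327.235° = 32.765°.
Band runs from +169.545° eastward to -157.690°, crossing the antimeridian.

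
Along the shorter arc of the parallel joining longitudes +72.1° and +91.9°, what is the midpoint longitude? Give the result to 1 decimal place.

+82.0°

Signed shortest Δλ from +72.1° to +91.9° is +19.8°.
Midpoint longitude = +72.1° + (+19.8°)/2 = +72.1° + 9.9° = +82.0°.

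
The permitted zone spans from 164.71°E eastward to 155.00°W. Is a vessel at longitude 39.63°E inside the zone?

No

Band width going east from +164.71° to -155.00°: ((-155.00 − 164.71) mod 360) = 40.29°.
Offset of +39.63° east of the west edge: ((39.63 − 164.71) mod 360) = 234.92°.
234.92° > 40.29° ⇒ outside.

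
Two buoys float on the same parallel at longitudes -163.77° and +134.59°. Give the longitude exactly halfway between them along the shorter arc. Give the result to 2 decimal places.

+165.41°

Signed shortest Δλ from -163.77° to +134.59° is -61.64°.
Midpoint longitude = -163.77° + (-61.64°)/2 = -163.77° − 30.82° = -194.59°.
Normalise into (−180°, 180°]: +165.41°.
(The naïve average (-163.77 + +134.59)/2 = -14.59° is on the wrong side of the globe.)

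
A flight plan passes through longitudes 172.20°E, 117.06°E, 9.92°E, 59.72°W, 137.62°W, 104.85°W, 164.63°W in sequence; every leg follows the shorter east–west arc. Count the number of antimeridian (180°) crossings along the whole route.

Leg 1: +172.20° → +117.06°, shortest Δλ = -55.14° (west) — does not cross 180°.
Leg 2: +117.06° → +9.92°, shortest Δλ = -107.14° (west) — does not cross 180°.
Leg 3: +9.92° → -59.72°, shortest Δλ = -69.64° (west) — does not cross 180°.
Leg 4: -59.72° → -137.62°, shortest Δλ = -77.9° (west) — does not cross 180°.
Leg 5: -137.62° → -104.85°, shortest Δλ = 32.77° (east) — does not cross 180°.
Leg 6: -104.85° → -164.63°, shortest Δλ = -59.78° (west) — does not cross 180°.
Total crossings: 0.

0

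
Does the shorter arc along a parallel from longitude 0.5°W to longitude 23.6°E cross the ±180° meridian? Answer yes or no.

No

Signed shortest Δλ = ((23.6 − -0.5 + 180) mod 360) − 180 = 24.1°.
Going east by 24.1° from -0.5° reaches +23.6° without touching 180°.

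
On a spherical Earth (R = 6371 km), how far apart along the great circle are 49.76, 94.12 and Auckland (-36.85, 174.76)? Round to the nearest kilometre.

12448 km

Δλ = 174.76 − 94.12 = 80.64°.
Δφ = -36.85 − 49.76 = -86.61°.
a = sin²(Δφ/2) + cos φ₁ · cos φ₂ · sin²(Δλ/2) = 0.686862.
c = 2·atan2(√a, √(1−a)) = 1.95382 rad → d = 6371·c ≈ 12447.76 km.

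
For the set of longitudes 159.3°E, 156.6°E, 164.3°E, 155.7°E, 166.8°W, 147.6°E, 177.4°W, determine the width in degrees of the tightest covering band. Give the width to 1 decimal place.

Sort the longitudes: -177.4°, -166.8°, +147.6°, +155.7°, +156.6°, +159.3°, +164.3°.
Eastward gaps between consecutive values (wrapping around): 10.6°, 314.4°, 8.1°, 0.9°, 2.7°, 5.0°, 18.3°.
Largest gap = 314.4° ⇒ minimal covering band is its complement: 360° − 314.4° = 45.6°.
Band runs from +147.6° eastward to -166.8°, crossing the antimeridian.

45.6°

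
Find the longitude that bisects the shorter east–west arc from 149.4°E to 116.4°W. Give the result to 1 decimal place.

163.5°W

Signed shortest Δλ from +149.4° to -116.4° is +94.2°.
Midpoint longitude = +149.4° + (+94.2°)/2 = +149.4° + 47.1° = +196.5°.
Normalise into (−180°, 180°]: -163.5°.
(The naïve average (+149.4 + -116.4)/2 = 16.5° is on the wrong side of the globe.)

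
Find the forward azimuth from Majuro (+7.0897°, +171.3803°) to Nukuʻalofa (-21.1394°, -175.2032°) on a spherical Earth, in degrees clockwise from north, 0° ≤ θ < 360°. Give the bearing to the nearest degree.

Δλ = -175.2032 − 171.3803 = -346.5835°; wrapped into (−180°, 180°]: 13.4165°.
θ = atan2( sin Δλ · cos φ₂ , cos φ₁ · sin φ₂ − sin φ₁ · cos φ₂ · cos Δλ )
  = atan2(0.21641, -0.46986) = 155.269° → normalised to [0°, 360°): 155.269°.

155°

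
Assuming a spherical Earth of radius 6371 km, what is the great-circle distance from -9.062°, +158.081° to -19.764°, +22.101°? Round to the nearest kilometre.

Δλ = 22.101 − 158.081 = -135.980°.
Δφ = -19.764 − -9.062 = -10.702°.
a = sin²(Δφ/2) + cos φ₁ · cos φ₂ · sin²(Δλ/2) = 0.807516.
c = 2·atan2(√a, √(1−a)) = 2.23322 rad → d = 6371·c ≈ 14227.86 km.

14228 km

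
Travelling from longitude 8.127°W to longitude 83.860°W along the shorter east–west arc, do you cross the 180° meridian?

Signed shortest Δλ = ((-83.860 − -8.127 + 180) mod 360) − 180 = -75.733°.
Going west by 75.733° from -8.127° reaches -83.860° without touching 180°.

No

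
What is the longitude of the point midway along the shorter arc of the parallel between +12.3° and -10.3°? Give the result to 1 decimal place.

+1.0°

Signed shortest Δλ from +12.3° to -10.3° is -22.6°.
Midpoint longitude = +12.3° + (-22.6°)/2 = +12.3° − 11.3° = +1.0°.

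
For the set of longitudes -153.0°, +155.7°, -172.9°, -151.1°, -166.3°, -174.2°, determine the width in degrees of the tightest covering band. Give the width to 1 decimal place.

Sort the longitudes: -174.2°, -172.9°, -166.3°, -153.0°, -151.1°, +155.7°.
Eastward gaps between consecutive values (wrapping around): 1.3°, 6.6°, 13.3°, 1.9°, 306.8°, 30.1°.
Largest gap = 306.8° ⇒ minimal covering band is its complement: 360° − 306.8° = 53.2°.
Band runs from +155.7° eastward to -151.1°, crossing the antimeridian.

53.2°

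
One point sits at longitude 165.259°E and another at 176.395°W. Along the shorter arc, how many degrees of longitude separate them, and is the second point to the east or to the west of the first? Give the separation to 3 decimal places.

18.346° east

Raw difference: -176.395 − 165.259 = -341.654°.
Normalise into (−180°, 180°]: -341.654° + 360° = 18.346°.
Positive ⇒ the second point lies to the east; separation 18.346°.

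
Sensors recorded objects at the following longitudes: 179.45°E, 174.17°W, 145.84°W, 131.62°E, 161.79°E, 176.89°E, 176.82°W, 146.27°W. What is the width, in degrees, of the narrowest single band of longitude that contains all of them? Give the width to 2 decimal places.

82.54°

Sort the longitudes: -176.82°, -174.17°, -146.27°, -145.84°, +131.62°, +161.79°, +176.89°, +179.45°.
Eastward gaps between consecutive values (wrapping around): 2.65°, 27.90°, 0.43°, 277.46°, 30.17°, 15.10°, 2.56°, 3.73°.
Largest gap = 277.46° ⇒ minimal covering band is its complement: 360° − 277.46° = 82.54°.
Band runs from +131.62° eastward to -145.84°, crossing the antimeridian.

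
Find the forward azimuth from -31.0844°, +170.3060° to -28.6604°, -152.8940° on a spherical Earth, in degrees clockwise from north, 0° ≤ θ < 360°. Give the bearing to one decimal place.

95.2°

Δλ = -152.8940 − 170.3060 = -323.2000°; wrapped into (−180°, 180°]: 36.8000°.
θ = atan2( sin Δλ · cos φ₂ , cos φ₁ · sin φ₂ − sin φ₁ · cos φ₂ · cos Δλ )
  = atan2(0.52563, -0.04798) = 95.216° → normalised to [0°, 360°): 95.216°.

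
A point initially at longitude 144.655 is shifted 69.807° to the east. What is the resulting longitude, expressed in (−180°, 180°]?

-145.538°

Start at +144.655°; shift +69.807° → +214.462°.
+214.462° lies outside (−180°, 180°]; subtract 360° → -145.538°.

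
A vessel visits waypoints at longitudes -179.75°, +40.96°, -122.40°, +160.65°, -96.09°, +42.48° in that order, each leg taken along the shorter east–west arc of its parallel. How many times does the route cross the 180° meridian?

3

Leg 1: -179.75° → +40.96°, shortest Δλ = -139.29° (west) — crosses 180°.
Leg 2: +40.96° → -122.40°, shortest Δλ = -163.36° (west) — does not cross 180°.
Leg 3: -122.40° → +160.65°, shortest Δλ = -76.95° (west) — crosses 180°.
Leg 4: +160.65° → -96.09°, shortest Δλ = 103.26° (east) — crosses 180°.
Leg 5: -96.09° → +42.48°, shortest Δλ = 138.57° (east) — does not cross 180°.
Total crossings: 3.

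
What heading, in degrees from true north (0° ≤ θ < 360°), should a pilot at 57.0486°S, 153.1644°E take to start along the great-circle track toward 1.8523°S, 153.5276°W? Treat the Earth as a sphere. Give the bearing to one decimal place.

Δλ = -153.5276 − 153.1644 = -306.6920°; wrapped into (−180°, 180°]: 53.3080°.
θ = atan2( sin Δλ · cos φ₂ , cos φ₁ · sin φ₂ − sin φ₁ · cos φ₂ · cos Δλ )
  = atan2(0.80144, 0.48355) = 58.895° → normalised to [0°, 360°): 58.895°.

58.9°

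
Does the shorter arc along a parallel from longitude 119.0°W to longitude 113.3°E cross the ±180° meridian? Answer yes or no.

Naïve |113.3 − -119.0| = 232.3° > 180°, so the shorter arc goes the other way round — across 180°.
Signed shortest Δλ = ((113.3 − -119.0 + 180) mod 360) − 180 = -127.7°.
Going west by 127.7° from -119.0° passes through 180° before reaching +113.3°.

Yes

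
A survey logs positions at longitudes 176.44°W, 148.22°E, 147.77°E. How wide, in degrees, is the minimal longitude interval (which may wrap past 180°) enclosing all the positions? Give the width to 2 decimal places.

Sort the longitudes: -176.44°, +147.77°, +148.22°.
Eastward gaps between consecutive values (wrapping around): 324.21°, 0.45°, 35.34°.
Largest gap = 324.21° ⇒ minimal covering band is its complement: 360° − 324.21° = 35.79°.
Band runs from +147.77° eastward to -176.44°, crossing the antimeridian.

35.79°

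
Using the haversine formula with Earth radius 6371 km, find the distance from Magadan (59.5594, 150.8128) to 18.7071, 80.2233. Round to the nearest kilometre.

Δλ = 80.2233 − 150.8128 = -70.5895°.
Δφ = 18.7071 − 59.5594 = -40.8523°.
a = sin²(Δφ/2) + cos φ₁ · cos φ₂ · sin²(Δλ/2) = 0.282000.
c = 2·atan2(√a, √(1−a)) = 1.11965 rad → d = 6371·c ≈ 7133.28 km.

7133 km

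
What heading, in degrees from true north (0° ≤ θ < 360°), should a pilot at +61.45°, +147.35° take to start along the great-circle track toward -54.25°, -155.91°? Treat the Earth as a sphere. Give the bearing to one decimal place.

Δλ = -155.91 − 147.35 = -303.26°; wrapped into (−180°, 180°]: 56.74°.
θ = atan2( sin Δλ · cos φ₂ , cos φ₁ · sin φ₂ − sin φ₁ · cos φ₂ · cos Δλ )
  = atan2(0.48854, -0.66933) = 143.874° → normalised to [0°, 360°): 143.874°.

143.9°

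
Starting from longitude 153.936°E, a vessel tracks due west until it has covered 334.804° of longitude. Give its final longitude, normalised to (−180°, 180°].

Start at +153.936°; shift −334.804° → -180.868°.
-180.868° lies outside (−180°, 180°]; add 360° → +179.132°.

179.132°E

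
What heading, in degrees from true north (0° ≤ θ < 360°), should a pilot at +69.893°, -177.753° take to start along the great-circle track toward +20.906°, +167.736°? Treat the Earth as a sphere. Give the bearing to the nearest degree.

Δλ = 167.736 − -177.753 = 345.489°; wrapped into (−180°, 180°]: -14.511°.
θ = atan2( sin Δλ · cos φ₂ , cos φ₁ · sin φ₂ − sin φ₁ · cos φ₂ · cos Δλ )
  = atan2(-0.23407, -0.72658) = -162.143° → normalised to [0°, 360°): 197.857°.

198°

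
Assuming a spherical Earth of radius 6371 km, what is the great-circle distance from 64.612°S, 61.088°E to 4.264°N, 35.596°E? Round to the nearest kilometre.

Δλ = 35.596 − 61.088 = -25.492°.
Δφ = 4.264 − -64.612 = 68.876°.
a = sin²(Δφ/2) + cos φ₁ · cos φ₂ · sin²(Δλ/2) = 0.340619.
c = 2·atan2(√a, √(1−a)) = 1.24637 rad → d = 6371·c ≈ 7940.64 km.

7941 km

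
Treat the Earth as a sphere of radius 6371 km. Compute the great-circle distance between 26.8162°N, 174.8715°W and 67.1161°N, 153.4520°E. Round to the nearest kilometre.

4969 km

Δλ = 153.4520 − -174.8715 = 328.3235°; wrapped into (−180°, 180°]: -31.6765°.
Δφ = 67.1161 − 26.8162 = 40.2999°.
a = sin²(Δφ/2) + cos φ₁ · cos φ₂ · sin²(Δλ/2) = 0.144516.
c = 2·atan2(√a, √(1−a)) = 0.77992 rad → d = 6371·c ≈ 4968.88 km.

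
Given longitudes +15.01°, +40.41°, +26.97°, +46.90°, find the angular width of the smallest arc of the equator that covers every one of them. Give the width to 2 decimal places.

Sort the longitudes: +15.01°, +26.97°, +40.41°, +46.90°.
Eastward gaps between consecutive values (wrapping around): 11.96°, 13.44°, 6.49°, 328.11°.
Largest gap = 328.11° ⇒ minimal covering band is its complement: 360° − 328.11° = 31.89°.
Band runs from +15.01° eastward to +46.90°.

31.89°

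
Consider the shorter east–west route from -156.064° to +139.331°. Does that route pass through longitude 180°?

Yes

Naïve |139.331 − -156.064| = 295.395° > 180°, so the shorter arc goes the other way round — across 180°.
Signed shortest Δλ = ((139.331 − -156.064 + 180) mod 360) − 180 = -64.605°.
Going west by 64.605° from -156.064° passes through 180° before reaching +139.331°.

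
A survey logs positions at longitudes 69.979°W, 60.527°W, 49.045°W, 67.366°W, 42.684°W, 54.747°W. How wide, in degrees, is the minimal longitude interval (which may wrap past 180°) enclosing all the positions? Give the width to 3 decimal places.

27.295°

Sort the longitudes: -69.979°, -67.366°, -60.527°, -54.747°, -49.045°, -42.684°.
Eastward gaps between consecutive values (wrapping around): 2.613°, 6.839°, 5.780°, 5.702°, 6.361°, 332.705°.
Largest gap = 332.705° ⇒ minimal covering band is its complement: 360° − 332.705° = 27.295°.
Band runs from -69.979° eastward to -42.684°.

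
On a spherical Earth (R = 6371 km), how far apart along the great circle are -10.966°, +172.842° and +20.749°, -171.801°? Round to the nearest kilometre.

3906 km

Δλ = -171.801 − 172.842 = -344.643°; wrapped into (−180°, 180°]: 15.357°.
Δφ = 20.749 − -10.966 = 31.715°.
a = sin²(Δφ/2) + cos φ₁ · cos φ₂ · sin²(Δλ/2) = 0.091053.
c = 2·atan2(√a, √(1−a)) = 0.61306 rad → d = 6371·c ≈ 3905.78 km.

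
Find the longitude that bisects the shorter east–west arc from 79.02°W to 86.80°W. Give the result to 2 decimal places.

Signed shortest Δλ from -79.02° to -86.80° is -7.78°.
Midpoint longitude = -79.02° + (-7.78°)/2 = -79.02° − 3.89° = -82.91°.

82.91°W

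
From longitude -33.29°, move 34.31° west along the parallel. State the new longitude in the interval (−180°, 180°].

Start at -33.29°; shift −34.31° → -67.60°.
-67.60° already lies in (−180°, 180°].

-67.60°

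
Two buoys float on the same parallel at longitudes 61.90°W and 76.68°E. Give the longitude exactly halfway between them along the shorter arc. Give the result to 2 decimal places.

Signed shortest Δλ from -61.90° to +76.68° is +138.58°.
Midpoint longitude = -61.90° + (+138.58°)/2 = -61.90° + 69.29° = +7.39°.

7.39°E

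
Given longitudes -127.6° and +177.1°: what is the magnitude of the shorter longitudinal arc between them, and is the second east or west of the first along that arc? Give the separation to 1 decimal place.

Raw difference: 177.1 − -127.6 = 304.7°.
Normalise into (−180°, 180°]: 304.7° − 360° = -55.3°.
Negative ⇒ the second point lies to the west; separation 55.3°.

55.3° west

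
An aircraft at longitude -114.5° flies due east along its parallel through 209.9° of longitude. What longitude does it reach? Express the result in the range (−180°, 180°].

+95.4°

Start at -114.5°; shift +209.9° → +95.4°.
+95.4° already lies in (−180°, 180°].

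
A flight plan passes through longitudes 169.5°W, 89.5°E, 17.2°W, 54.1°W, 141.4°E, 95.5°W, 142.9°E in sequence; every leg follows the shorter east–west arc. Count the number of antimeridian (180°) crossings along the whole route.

4

Leg 1: -169.5° → +89.5°, shortest Δλ = -101.0° (west) — crosses 180°.
Leg 2: +89.5° → -17.2°, shortest Δλ = -106.7° (west) — does not cross 180°.
Leg 3: -17.2° → -54.1°, shortest Δλ = -36.9° (west) — does not cross 180°.
Leg 4: -54.1° → +141.4°, shortest Δλ = -164.5° (west) — crosses 180°.
Leg 5: +141.4° → -95.5°, shortest Δλ = 123.1° (east) — crosses 180°.
Leg 6: -95.5° → +142.9°, shortest Δλ = -121.6° (west) — crosses 180°.
Total crossings: 4.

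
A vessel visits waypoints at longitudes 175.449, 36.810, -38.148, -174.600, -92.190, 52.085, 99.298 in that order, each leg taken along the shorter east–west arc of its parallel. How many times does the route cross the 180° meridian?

0

Leg 1: +175.449° → +36.810°, shortest Δλ = -138.639° (west) — does not cross 180°.
Leg 2: +36.810° → -38.148°, shortest Δλ = -74.958° (west) — does not cross 180°.
Leg 3: -38.148° → -174.600°, shortest Δλ = -136.452° (west) — does not cross 180°.
Leg 4: -174.600° → -92.190°, shortest Δλ = 82.41° (east) — does not cross 180°.
Leg 5: -92.190° → +52.085°, shortest Δλ = 144.275° (east) — does not cross 180°.
Leg 6: +52.085° → +99.298°, shortest Δλ = 47.213° (east) — does not cross 180°.
Total crossings: 0.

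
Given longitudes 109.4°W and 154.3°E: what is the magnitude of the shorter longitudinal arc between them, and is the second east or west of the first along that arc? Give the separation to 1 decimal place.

Raw difference: 154.3 − -109.4 = 263.7°.
Normalise into (−180°, 180°]: 263.7° − 360° = -96.3°.
Negative ⇒ the second point lies to the west; separation 96.3°.

96.3° west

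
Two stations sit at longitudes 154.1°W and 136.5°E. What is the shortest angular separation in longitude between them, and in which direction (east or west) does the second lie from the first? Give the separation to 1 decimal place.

69.4° west

Raw difference: 136.5 − -154.1 = 290.6°.
Normalise into (−180°, 180°]: 290.6° − 360° = -69.4°.
Negative ⇒ the second point lies to the west; separation 69.4°.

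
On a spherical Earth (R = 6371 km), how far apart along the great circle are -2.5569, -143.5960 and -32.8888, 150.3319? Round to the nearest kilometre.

7631 km

Δλ = 150.3319 − -143.5960 = 293.9279°; wrapped into (−180°, 180°]: -66.0721°.
Δφ = -32.8888 − -2.5569 = -30.3319°.
a = sin²(Δφ/2) + cos φ₁ · cos φ₂ · sin²(Δλ/2) = 0.317766.
c = 2·atan2(√a, √(1−a)) = 1.19774 rad → d = 6371·c ≈ 7630.77 km.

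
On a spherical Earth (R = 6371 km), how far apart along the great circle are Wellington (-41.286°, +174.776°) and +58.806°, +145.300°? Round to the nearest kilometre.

Δλ = 145.300 − 174.776 = -29.476°.
Δφ = 58.806 − -41.286 = 100.092°.
a = sin²(Δφ/2) + cos φ₁ · cos φ₂ · sin²(Δλ/2) = 0.612803.
c = 2·atan2(√a, √(1−a)) = 1.79836 rad → d = 6371·c ≈ 11457.36 km.

11457 km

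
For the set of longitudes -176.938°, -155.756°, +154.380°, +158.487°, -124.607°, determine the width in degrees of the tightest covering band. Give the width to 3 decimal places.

Sort the longitudes: -176.938°, -155.756°, -124.607°, +154.380°, +158.487°.
Eastward gaps between consecutive values (wrapping around): 21.182°, 31.149°, 278.987°, 4.107°, 24.575°.
Largest gap = 278.987° ⇒ minimal covering band is its complement: 360° − 278.987° = 81.013°.
Band runs from +154.380° eastward to -124.607°, crossing the antimeridian.

81.013°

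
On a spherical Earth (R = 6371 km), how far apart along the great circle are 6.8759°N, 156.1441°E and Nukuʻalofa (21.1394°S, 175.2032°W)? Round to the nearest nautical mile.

2383 nmi

Δλ = -175.2032 − 156.1441 = -331.3473°; wrapped into (−180°, 180°]: 28.6527°.
Δφ = -21.1394 − 6.8759 = -28.0153°.
a = sin²(Δφ/2) + cos φ₁ · cos φ₂ · sin²(Δλ/2) = 0.115287.
c = 2·atan2(√a, √(1−a)) = 0.69285 rad → d = 6371·c ≈ 4414.17 km ≈ 2383.46 nmi.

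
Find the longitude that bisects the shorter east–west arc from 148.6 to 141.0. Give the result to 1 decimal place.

+144.8°

Signed shortest Δλ from +148.6° to +141.0° is -7.6°.
Midpoint longitude = +148.6° + (-7.6°)/2 = +148.6° − 3.8° = +144.8°.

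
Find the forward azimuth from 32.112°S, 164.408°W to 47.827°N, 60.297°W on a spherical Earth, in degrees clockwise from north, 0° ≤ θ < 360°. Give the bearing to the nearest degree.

50°

Δλ = -60.297 − -164.408 = 104.111°.
θ = atan2( sin Δλ · cos φ₂ , cos φ₁ · sin φ₂ − sin φ₁ · cos φ₂ · cos Δλ )
  = atan2(0.65111, 0.54073) = 50.291° → normalised to [0°, 360°): 50.291°.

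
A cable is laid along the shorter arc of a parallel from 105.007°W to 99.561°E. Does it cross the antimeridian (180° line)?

Naïve |99.561 − -105.007| = 204.568° > 180°, so the shorter arc goes the other way round — across 180°.
Signed shortest Δλ = ((99.561 − -105.007 + 180) mod 360) − 180 = -155.432°.
Going west by 155.432° from -105.007° passes through 180° before reaching +99.561°.

Yes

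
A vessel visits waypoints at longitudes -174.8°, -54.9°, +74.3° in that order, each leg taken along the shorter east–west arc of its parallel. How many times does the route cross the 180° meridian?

0

Leg 1: -174.8° → -54.9°, shortest Δλ = 119.9° (east) — does not cross 180°.
Leg 2: -54.9° → +74.3°, shortest Δλ = 129.2° (east) — does not cross 180°.
Total crossings: 0.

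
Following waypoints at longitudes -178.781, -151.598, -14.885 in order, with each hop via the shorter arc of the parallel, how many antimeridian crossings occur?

0

Leg 1: -178.781° → -151.598°, shortest Δλ = 27.183° (east) — does not cross 180°.
Leg 2: -151.598° → -14.885°, shortest Δλ = 136.713° (east) — does not cross 180°.
Total crossings: 0.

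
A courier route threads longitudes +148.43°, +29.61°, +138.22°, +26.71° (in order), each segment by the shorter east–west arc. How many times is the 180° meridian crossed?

0

Leg 1: +148.43° → +29.61°, shortest Δλ = -118.82° (west) — does not cross 180°.
Leg 2: +29.61° → +138.22°, shortest Δλ = 108.61° (east) — does not cross 180°.
Leg 3: +138.22° → +26.71°, shortest Δλ = -111.51° (west) — does not cross 180°.
Total crossings: 0.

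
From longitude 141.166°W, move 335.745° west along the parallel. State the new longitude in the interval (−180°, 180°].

116.911°W

Start at -141.166°; shift −335.745° → -476.911°.
-476.911° lies outside (−180°, 180°]; add 360° → -116.911°.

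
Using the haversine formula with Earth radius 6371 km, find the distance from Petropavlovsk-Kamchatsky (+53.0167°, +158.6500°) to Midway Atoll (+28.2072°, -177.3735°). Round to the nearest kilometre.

Δλ = -177.3735 − 158.6500 = -336.0235°; wrapped into (−180°, 180°]: 23.9765°.
Δφ = 28.2072 − 53.0167 = -24.8095°.
a = sin²(Δφ/2) + cos φ₁ · cos φ₂ · sin²(Δλ/2) = 0.069018.
c = 2·atan2(√a, √(1−a)) = 0.53167 rad → d = 6371·c ≈ 3387.25 km.

3387 km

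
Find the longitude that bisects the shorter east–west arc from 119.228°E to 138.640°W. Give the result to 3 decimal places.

170.294°E

Signed shortest Δλ from +119.228° to -138.640° is +102.132°.
Midpoint longitude = +119.228° + (+102.132°)/2 = +119.228° + 51.066° = +170.294°.
(The naïve average (+119.228 + -138.640)/2 = -9.706° is on the wrong side of the globe.)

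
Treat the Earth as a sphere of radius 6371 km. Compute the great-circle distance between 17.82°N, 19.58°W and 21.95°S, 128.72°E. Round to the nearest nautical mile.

Δλ = 128.72 − -19.58 = 148.30°.
Δφ = -21.95 − 17.82 = -39.77°.
a = sin²(Δφ/2) + cos φ₁ · cos φ₂ · sin²(Δλ/2) = 0.932834.
c = 2·atan2(√a, √(1−a)) = 2.61728 rad → d = 6371·c ≈ 16674.69 km ≈ 9003.61 nmi.

9004 nmi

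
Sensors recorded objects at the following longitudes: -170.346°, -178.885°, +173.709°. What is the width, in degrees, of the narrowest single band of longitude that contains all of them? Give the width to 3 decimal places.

15.945°

Sort the longitudes: -178.885°, -170.346°, +173.709°.
Eastward gaps between consecutive values (wrapping around): 8.539°, 344.055°, 7.406°.
Largest gap = 344.055° ⇒ minimal covering band is its complement: 360° − 344.055° = 15.945°.
Band runs from +173.709° eastward to -170.346°, crossing the antimeridian.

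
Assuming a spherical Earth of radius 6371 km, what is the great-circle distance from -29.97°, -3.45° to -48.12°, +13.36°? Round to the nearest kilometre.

2474 km

Δλ = 13.36 − -3.45 = 16.81°.
Δφ = -48.12 − -29.97 = -18.15°.
a = sin²(Δφ/2) + cos φ₁ · cos φ₂ · sin²(Δλ/2) = 0.037234.
c = 2·atan2(√a, √(1−a)) = 0.38836 rad → d = 6371·c ≈ 2474.22 km.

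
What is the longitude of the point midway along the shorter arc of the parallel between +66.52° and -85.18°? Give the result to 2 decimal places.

Signed shortest Δλ from +66.52° to -85.18° is -151.70°.
Midpoint longitude = +66.52° + (-151.70°)/2 = +66.52° − 75.85° = -9.33°.

-9.33°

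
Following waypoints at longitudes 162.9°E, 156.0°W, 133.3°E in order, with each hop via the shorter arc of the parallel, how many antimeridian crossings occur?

2

Leg 1: +162.9° → -156.0°, shortest Δλ = 41.1° (east) — crosses 180°.
Leg 2: -156.0° → +133.3°, shortest Δλ = -70.7° (west) — crosses 180°.
Total crossings: 2.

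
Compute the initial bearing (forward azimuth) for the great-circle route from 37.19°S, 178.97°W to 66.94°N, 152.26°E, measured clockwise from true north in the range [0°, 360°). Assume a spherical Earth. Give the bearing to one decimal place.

Δλ = 152.26 − -178.97 = 331.23°; wrapped into (−180°, 180°]: -28.77°.
θ = atan2( sin Δλ · cos φ₂ , cos φ₁ · sin φ₂ − sin φ₁ · cos φ₂ · cos Δλ )
  = atan2(-0.18852, 0.94052) = -11.334° → normalised to [0°, 360°): 348.666°.

348.7°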